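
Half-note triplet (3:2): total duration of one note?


Triplet: 3 notes occupy the space of 2 half notes
Space = 2 × 2 = 4 beats
Each triplet note = 4 / 3 = 4/3 beats
= 4/3 beats


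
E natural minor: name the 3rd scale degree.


Step by step:
Natural minor scale pattern: W-H-W-W-H-W-W (2-1-2-2-1-2-2 semitones)
Starting from E:
  E + 2 semitones → F#
  F# + 1 semitone → G
  G + 2 semitones → A
  A + 2 semitones → B
  B + 1 semitone → C
  C + 2 semitones → D
  D + 2 semitones → E
Scale: E F# G A B C D
Degree 3 = G


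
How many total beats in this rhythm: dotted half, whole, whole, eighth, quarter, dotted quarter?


Solution.
Beat values:
  dotted half = 3 beats
  whole = 4 beats
  whole = 4 beats
  eighth = 0.5 beats
  quarter = 1 beat
  dotted quarter = 1.5 beats
Sum = 3 + 4 + 4 + 0.5 + 1 + 1.5
= 14 beats


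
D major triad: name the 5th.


Solution.
Major triad = root + major 3rd (4 semitones) + perfect 5th (7 semitones)
A triad on D stacks thirds, so the chord tones use letter names D-F-A
Root: D
Major 3rd above D: F#
Perfect 5th above D: A
The 5th = A


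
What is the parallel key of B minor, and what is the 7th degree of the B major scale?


Step by step:
Parallel keys share the same tonic but differ in mode
B minor → parallel is B major
B major scale: B C# D# E F# G# A#
= B major; 7th degree = A#


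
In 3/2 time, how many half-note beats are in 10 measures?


Reasoning:
Time signature 3/2: the bottom number 2 means the half note gets one count
The top number 3 means 3 half-note beats per measure
Total = 3 × 10 measures
= 30 half-note beats


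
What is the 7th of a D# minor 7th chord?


Minor 7th chord = root + minor 3rd + perfect 5th + minor 7th
Seventh chords stack in thirds, so the letter names are D-F-A-C
Root: D#
Minor 3rd above D#: F#
Perfect 5th above D#: A#
Minor 7th above D#: C#
The 7th = C#


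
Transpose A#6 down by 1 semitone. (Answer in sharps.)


A#6: chromatic position 10 in octave 6 → absolute = 6×12 + 10 = 82
Transpose down 1: 82 - 1 = 81
81 = 6×12 + 9 → A in octave 6
Result = A6


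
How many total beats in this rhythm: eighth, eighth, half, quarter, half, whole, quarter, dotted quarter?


Solution.
Beat values:
  eighth = 0.5 beats
  eighth = 0.5 beats
  half = 2 beats
  quarter = 1 beat
  half = 2 beats
  whole = 4 beats
  quarter = 1 beat
  dotted quarter = 1.5 beats
Sum = 0.5 + 0.5 + 2 + 1 + 2 + 4 + 1 + 1.5
= 12.5 beats


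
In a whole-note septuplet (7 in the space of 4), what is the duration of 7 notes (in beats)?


Solution.
Septuplet: 7 notes occupy the space of 4 whole notes
Space = 4 × 4 = 16 beats
Each septuplet note = 16 / 7 = 16/7 beats
7 notes = 7 × 16/7 = 16
= 16 beats


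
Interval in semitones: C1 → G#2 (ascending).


Solution.
Absolute semitone position = octave×12 + chromatic position
C1: 1×12 + 0 = 12
G#2: 2×12 + 8 = 32
Difference = 32 - 12 = 20
= 20 semitones


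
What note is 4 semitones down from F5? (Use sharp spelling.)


Step by step:
F5: chromatic position 5 in octave 5 → absolute = 5×12 + 5 = 65
Transpose down 4: 65 - 4 = 61
61 = 5×12 + 1 → C# in octave 5
Result = C#5


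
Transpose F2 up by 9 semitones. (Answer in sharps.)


Working:
F2: chromatic position 5 in octave 2 → absolute = 2×12 + 5 = 29
Transpose up 9: 29 + 9 = 38
38 = 3×12 + 2 → D in octave 3
Result = D3


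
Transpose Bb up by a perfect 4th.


Solution.
perfect 4th: 4 letter names, 5 semitones
Letter: B + 3 → E
Pitch: Bb + 5 semitones, spelled as an E → Eb
= Eb


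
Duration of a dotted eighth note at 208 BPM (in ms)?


Reasoning:
One quarter-note beat = 60000 / BPM = 60000 / 208 ms
Dotted eighth note = 3/4 × quarter note
Duration = 3/4 × 60000 / 208 = 45000 / 208
= 216.3 ms


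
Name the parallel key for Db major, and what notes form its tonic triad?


Parallel keys share the same tonic but differ in mode
Db major → parallel is Db minor
Tonic triad of Db minor = Db Fb Ab
= Db minor; triad = Db Fb Ab


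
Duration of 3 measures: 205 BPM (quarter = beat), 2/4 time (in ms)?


Reasoning:
Quarter-note beat duration = 60000 / 205 ms
Beats per measure (2/4) = 2
One measure = 2 × 60000 / 205 = 120000 / 205 ms
3 measures = 3 × 120000 / 205 = 360000 / 205
= 1756.1 ms


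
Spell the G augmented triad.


Augmented triad = root + major 3rd (4 semitones) + augmented 5th (8 semitones)
A triad on G stacks thirds, so the chord tones use letter names G-B-D
Root: G
Major 3rd above G: B
Augmented 5th above G: D#
Chord = G B D#


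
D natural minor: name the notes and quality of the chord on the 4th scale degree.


Solution.
D natural minor scale: D E F G A Bb C
Diatonic triad on degree 4 stacks scale notes 4, 6, 1: G Bb D
G→Bb = 3 semitones; G→D = 7 semitones → minor triad
= G Bb D (minor)


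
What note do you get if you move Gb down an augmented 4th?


augmented 4th: 4 letter names, 6 semitones
Letter: G - 3 → D
Pitch: Gb - 6 semitones, spelled as a D → Dbb
= Dbb


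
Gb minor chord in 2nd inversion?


Solution.
Root position: Gb Bbb Db
2nd inversion: move root and 3rd up an octave
Bass note: Db
Notes (bottom to top) = Db Gb Bbb


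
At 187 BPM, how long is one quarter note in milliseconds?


One quarter-note beat = 60000 / BPM = 60000 / 187 ms
Duration = 60000 / 187
= 320.9 ms


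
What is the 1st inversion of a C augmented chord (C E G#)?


Solution.
Root position: C E G#
1st inversion: move root up an octave
Bass note: E
Notes (bottom to top) = E G# C


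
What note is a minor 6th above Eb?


A 6th spans 6 letter names, so from E we land on C
A minor 6th = 8 semitones above Eb
Spell C at that pitch: Cb
= Cb


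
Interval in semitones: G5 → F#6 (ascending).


Step by step:
Absolute semitone position = octave×12 + chromatic position
G5: 5×12 + 7 = 67
F#6: 6×12 + 6 = 78
Difference = 78 - 67 = 11
= 11 semitones


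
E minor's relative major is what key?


Let's work it out.
The relative major shares the key signature and is a minor 3rd above the minor tonic
A minor 3rd above E is G
→ relative major of E minor is G major
= G major


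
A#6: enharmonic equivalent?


Enharmonic notes sound the same pitch but are spelled with different letter names
A# and Bb name the same pitch class
= Bb6


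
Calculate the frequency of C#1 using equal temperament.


Solution.
f = 440 × 2^(n/12) where n = semitones from A4
C#1: -44 semitones from A4
f = 440 × 2^(-44/12)
f = 34.65 Hz


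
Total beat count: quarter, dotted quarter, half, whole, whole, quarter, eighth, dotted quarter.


Working:
Beat values:
  quarter = 1 beat
  dotted quarter = 1.5 beats
  half = 2 beats
  whole = 4 beats
  whole = 4 beats
  quarter = 1 beat
  eighth = 0.5 beats
  dotted quarter = 1.5 beats
Sum = 1 + 1.5 + 2 + 4 + 4 + 1 + 0.5 + 1.5
= 15.5 beats


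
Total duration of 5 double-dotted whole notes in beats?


Solution.
Base whole note = 4 beats
Dot 1 adds half the previous value: +2
Dot 2 adds half the previous value: +1
One double-dotted whole = 4 + 2 + 1 = 7
5 of them = 5 × 7 = 35
= 35 beats


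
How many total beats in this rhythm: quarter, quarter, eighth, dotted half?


Step by step:
Beat values:
  quarter = 1 beat
  quarter = 1 beat
  eighth = 0.5 beats
  dotted half = 3 beats
Sum = 1 + 1 + 0.5 + 3
= 5.5 beats


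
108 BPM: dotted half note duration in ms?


Working:
One quarter-note beat = 60000 / BPM = 60000 / 108 ms
Dotted half note = 3 × quarter note
Duration = 3 × 60000 / 108 = 180000 / 108
= 1666.7 ms


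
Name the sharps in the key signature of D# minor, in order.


Working:
Sharp minor keys follow the circle of fifths: A(0), E(1), B(2), F#(3), C#(4), G#(5), D#(6), A#(7)
D# minor has 6 sharps
Order of sharps: F# C# G# D# A# E# B# → first 6: F#, C#, G#, D#, A#, E#
= F#, C#, G#, D#, A#, E#


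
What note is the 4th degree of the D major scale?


Solution.
Major scale pattern: W-W-H-W-W-W-H (2-2-1-2-2-2-1 semitones)
Starting from D:
  D + 2 semitones → E
  E + 2 semitones → F#
  F# + 1 semitone → G
  G + 2 semitones → A
  A + 2 semitones → B
  B + 2 semitones → C#
  C# + 1 semitone → D
Scale: D E F# G A B C#
Degree 4 = G


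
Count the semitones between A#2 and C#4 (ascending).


Let's work it out.
Absolute semitone position = octave×12 + chromatic position
A#2: 2×12 + 10 = 34
C#4: 4×12 + 1 = 49
Difference = 49 - 34 = 15
= 15 semitones


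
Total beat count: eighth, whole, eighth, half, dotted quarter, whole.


Let's work it out.
Beat values:
  eighth = 0.5 beats
  whole = 4 beats
  eighth = 0.5 beats
  half = 2 beats
  dotted quarter = 1.5 beats
  whole = 4 beats
Sum = 0.5 + 4 + 0.5 + 2 + 1.5 + 4
= 12.5 beats


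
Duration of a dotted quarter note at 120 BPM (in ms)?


One quarter-note beat = 60000 / BPM = 60000 / 120 ms
Dotted quarter note = 3/2 × quarter note
Duration = 3/2 × 60000 / 120 = 90000 / 120
= 750.0 ms


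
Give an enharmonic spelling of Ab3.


Solution.
Enharmonic notes sound the same pitch but are spelled with different letter names
Ab and G# name the same pitch class
= G#3


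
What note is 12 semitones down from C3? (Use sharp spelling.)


Step by step:
C3: chromatic position 0 in octave 3 → absolute = 3×12 + 0 = 36
Transpose down 12: 36 - 12 = 24
24 = 2×12 + 0 → C in octave 2
Result = C2


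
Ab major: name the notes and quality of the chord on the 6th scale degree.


Ab major scale: Ab Bb C Db Eb F G
Diatonic triad on degree 6 stacks scale notes 6, 1, 3: F Ab C
F→Ab = 3 semitones; F→C = 7 semitones → minor triad
= F Ab C (minor)


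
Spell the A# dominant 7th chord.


Step by step:
Dominant 7th chord = root + major 3rd + perfect 5th + minor 7th
Seventh chords stack in thirds, so the letter names are A-C-E-G
Root: A#
Major 3rd above A#: C##
Perfect 5th above A#: E#
Minor 7th above A#: G#
Chord = A# C## E# G#


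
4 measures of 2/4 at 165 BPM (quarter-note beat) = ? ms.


Quarter-note beat duration = 60000 / 165 ms
Beats per measure (2/4) = 2
One measure = 2 × 60000 / 165 = 120000 / 165 ms
4 measures = 4 × 120000 / 165 = 480000 / 165
= 2909.1 ms


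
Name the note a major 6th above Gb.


Let's work it out.
A 6th spans 6 letter names, so from G we land on E
A major 6th = 9 semitones above Gb
Spell E at that pitch: Eb
= Eb


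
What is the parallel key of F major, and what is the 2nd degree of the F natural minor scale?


Solution.
Parallel keys share the same tonic but differ in mode
F major → parallel is F minor
F natural minor scale: F G Ab Bb C Db Eb
= F minor; 2nd degree = G


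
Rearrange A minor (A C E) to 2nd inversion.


Reasoning:
Root position: A C E
2nd inversion: move root and 3rd up an octave
Bass note: E
Notes (bottom to top) = E A C


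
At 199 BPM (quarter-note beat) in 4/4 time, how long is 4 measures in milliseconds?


Solution.
Quarter-note beat duration = 60000 / 199 ms
Beats per measure (4/4) = 4
One measure = 4 × 60000 / 199 = 240000 / 199 ms
4 measures = 4 × 240000 / 199 = 960000 / 199
= 4824.1 ms


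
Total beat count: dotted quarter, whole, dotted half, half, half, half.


Step by step:
Beat values:
  dotted quarter = 1.5 beats
  whole = 4 beats
  dotted half = 3 beats
  half = 2 beats
  half = 2 beats
  half = 2 beats
Sum = 1.5 + 4 + 3 + 2 + 2 + 2
= 14.5 beats


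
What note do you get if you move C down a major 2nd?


Reasoning:
major 2nd: 2 letter names, 2 semitones
Letter: C - 1 → B
Pitch: C - 2 semitones, spelled as a B → Bb
= Bb


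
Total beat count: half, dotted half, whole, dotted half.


Step by step:
Beat values:
  half = 2 beats
  dotted half = 3 beats
  whole = 4 beats
  dotted half = 3 beats
Sum = 2 + 3 + 4 + 3
= 12 beats


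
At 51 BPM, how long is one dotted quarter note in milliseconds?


Reasoning:
One quarter-note beat = 60000 / BPM = 60000 / 51 ms
Dotted quarter note = 3/2 × quarter note
Duration = 3/2 × 60000 / 51 = 90000 / 51
= 1764.7 ms


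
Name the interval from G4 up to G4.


Letter names: G → G spans 1 letter name → a unison
Semitones: G4 → G4 = 0 half-steps
A unison of 0 semitones is a perfect unison
= perfect unison


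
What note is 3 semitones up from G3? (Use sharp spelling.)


Step by step:
G3: chromatic position 7 in octave 3 → absolute = 3×12 + 7 = 43
Transpose up 3: 43 + 3 = 46
46 = 3×12 + 10 → A# in octave 3
Result = A#3


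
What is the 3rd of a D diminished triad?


Let's work it out.
Diminished triad = root + minor 3rd (3 semitones) + diminished 5th (6 semitones)
A triad on D stacks thirds, so the chord tones use letter names D-F-A
Root: D
Minor 3rd above D: F
Diminished 5th above D: Ab
The 3rd = F


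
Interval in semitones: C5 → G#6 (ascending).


Working:
Absolute semitone position = octave×12 + chromatic position
C5: 5×12 + 0 = 60
G#6: 6×12 + 8 = 80
Difference = 80 - 60 = 20
= 20 semitones


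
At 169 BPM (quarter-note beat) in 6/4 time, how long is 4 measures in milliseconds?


Quarter-note beat duration = 60000 / 169 ms
Beats per measure (6/4) = 6
One measure = 6 × 60000 / 169 = 360000 / 169 ms
4 measures = 4 × 360000 / 169 = 1440000 / 169
= 8520.7 ms


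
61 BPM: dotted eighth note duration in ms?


Reasoning:
One quarter-note beat = 60000 / BPM = 60000 / 61 ms
Dotted eighth note = 3/4 × quarter note
Duration = 3/4 × 60000 / 61 = 45000 / 61
= 737.7 ms


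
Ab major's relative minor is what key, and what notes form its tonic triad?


Working:
The relative minor shares the major's key signature and starts on its 6th degree
6th degree = a major 6th above the tonic; a major 6th above Ab is F
→ relative minor of Ab major is F minor
Tonic triad of F minor = root + minor 3rd + perfect 5th = F Ab C
= F minor; triad = F Ab C


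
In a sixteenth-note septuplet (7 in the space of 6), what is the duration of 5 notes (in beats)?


Septuplet: 7 notes occupy the space of 6 sixteenth notes
Space = 6 × 1/4 = 3/2 beats
Each septuplet note = 3/2 / 7 = 3/14 beats
5 notes = 5 × 3/14 = 15/14
= 15/14 beats


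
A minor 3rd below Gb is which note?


Reasoning:
A 3rd spans 3 letter names, so from G we land on E
A minor 3rd = 3 semitones below Gb
Spell E at that pitch: Eb
= Eb


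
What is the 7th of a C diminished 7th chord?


Diminished 7th chord = root + minor 3rd + diminished 5th + diminished 7th
Seventh chords stack in thirds, so the letter names are C-E-G-B
Root: C
Minor 3rd above C: Eb
Diminished 5th above C: Gb
Diminished 7th above C: Bbb
The 7th = Bbb


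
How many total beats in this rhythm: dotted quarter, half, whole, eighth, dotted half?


Beat values:
  dotted quarter = 1.5 beats
  half = 2 beats
  whole = 4 beats
  eighth = 0.5 beats
  dotted half = 3 beats
Sum = 1.5 + 2 + 4 + 0.5 + 3
= 11 beats


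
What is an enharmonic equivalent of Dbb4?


Let's work it out.
Enharmonic notes sound the same pitch but are spelled with different letter names
Dbb and C name the same pitch class
= C4


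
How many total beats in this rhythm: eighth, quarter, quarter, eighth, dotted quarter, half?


Beat values:
  eighth = 0.5 beats
  quarter = 1 beat
  quarter = 1 beat
  eighth = 0.5 beats
  dotted quarter = 1.5 beats
  half = 2 beats
Sum = 0.5 + 1 + 1 + 0.5 + 1.5 + 2
= 6.5 beats


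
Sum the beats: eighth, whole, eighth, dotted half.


Let's work it out.
Beat values:
  eighth = 0.5 beats
  whole = 4 beats
  eighth = 0.5 beats
  dotted half = 3 beats
Sum = 0.5 + 4 + 0.5 + 3
= 8 beats


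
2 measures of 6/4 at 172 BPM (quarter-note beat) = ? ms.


Solution.
Quarter-note beat duration = 60000 / 172 ms
Beats per measure (6/4) = 6
One measure = 6 × 60000 / 172 = 360000 / 172 ms
2 measures = 2 × 360000 / 172 = 720000 / 172
= 4186.0 ms


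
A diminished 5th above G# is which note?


Reasoning:
A 5th spans 5 letter names, so from G we land on D
A diminished 5th = 6 semitones above G#
Spell D at that pitch: D
= D


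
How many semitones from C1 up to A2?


Working:
Absolute semitone position = octave×12 + chromatic position
C1: 1×12 + 0 = 12
A2: 2×12 + 9 = 33
Difference = 33 - 12 = 21
= 21 semitones


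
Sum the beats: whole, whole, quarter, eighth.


Solution.
Beat values:
  whole = 4 beats
  whole = 4 beats
  quarter = 1 beat
  eighth = 0.5 beats
Sum = 4 + 4 + 1 + 0.5
= 9.5 beats


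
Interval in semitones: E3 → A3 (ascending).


Absolute semitone position = octave×12 + chromatic position
E3: 3×12 + 4 = 40
A3: 3×12 + 9 = 45
Difference = 45 - 40 = 5
= 5 semitones


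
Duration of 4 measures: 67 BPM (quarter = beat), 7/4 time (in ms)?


Let's work it out.
Quarter-note beat duration = 60000 / 67 ms
Beats per measure (7/4) = 7
One measure = 7 × 60000 / 67 = 420000 / 67 ms
4 measures = 4 × 420000 / 67 = 1680000 / 67
= 25074.6 ms


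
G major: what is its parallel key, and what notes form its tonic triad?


Step by step:
Parallel keys share the same tonic but differ in mode
G major → parallel is G minor
Tonic triad of G minor = G Bb D
= G minor; triad = G Bb D


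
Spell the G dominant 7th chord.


Reasoning:
Dominant 7th chord = root + major 3rd + perfect 5th + minor 7th
Seventh chords stack in thirds, so the letter names are G-B-D-F
Root: G
Major 3rd above G: B
Perfect 5th above G: D
Minor 7th above G: F
Chord = G B D F


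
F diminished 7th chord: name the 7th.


Reasoning:
Diminished 7th chord = root + minor 3rd + diminished 5th + diminished 7th
Seventh chords stack in thirds, so the letter names are F-A-C-E
Root: F
Minor 3rd above F: Ab
Diminished 5th above F: Cb
Diminished 7th above F: Ebb
The 7th = Ebb


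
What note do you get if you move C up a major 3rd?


Step by step:
major 3rd: 3 letter names, 4 semitones
Letter: C + 2 → E
Pitch: C + 4 semitones, spelled as an E → E
= E


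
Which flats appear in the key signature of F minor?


Reasoning:
Flat minor keys: A(0), D(1), G(2), C(3), F(4), Bb(5), Eb(6), Ab(7)
F minor has 4 flats
Order of flats: Bb Eb Ab Db Gb Cb Fb → first 4: Bb, Eb, Ab, Db
= Bb, Eb, Ab, Db


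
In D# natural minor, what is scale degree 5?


Solution.
Natural minor scale pattern: W-H-W-W-H-W-W (2-1-2-2-1-2-2 semitones)
Starting from D#:
  D# + 2 semitones → E#
  E# + 1 semitone → F#
  F# + 2 semitones → G#
  G# + 2 semitones → A#
  A# + 1 semitone → B
  B + 2 semitones → C#
  C# + 2 semitones → D#
Scale: D# E# F# G# A# B C#
Degree 5 = A#


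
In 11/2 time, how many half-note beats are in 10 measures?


Reasoning:
Time signature 11/2: the bottom number 2 means the half note gets one count
The top number 11 means 11 half-note beats per measure
Total = 11 × 10 measures
= 110 half-note beats


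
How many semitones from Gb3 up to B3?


Let's work it out.
Absolute semitone position = octave×12 + chromatic position
Gb3: 3×12 + 6 = 42
B3: 3×12 + 11 = 47
Difference = 47 - 42 = 5
= 5 semitones


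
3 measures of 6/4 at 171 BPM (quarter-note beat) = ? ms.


Solution.
Quarter-note beat duration = 60000 / 171 ms
Beats per measure (6/4) = 6
One measure = 6 × 60000 / 171 = 360000 / 171 ms
3 measures = 3 × 360000 / 171 = 1080000 / 171
= 6315.8 ms


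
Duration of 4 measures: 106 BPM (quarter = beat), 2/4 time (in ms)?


Quarter-note beat duration = 60000 / 106 ms
Beats per measure (2/4) = 2
One measure = 2 × 60000 / 106 = 120000 / 106 ms
4 measures = 4 × 120000 / 106 = 480000 / 106
= 4528.3 ms


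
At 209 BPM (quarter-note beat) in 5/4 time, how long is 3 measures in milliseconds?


Solution.
Quarter-note beat duration = 60000 / 209 ms
Beats per measure (5/4) = 5
One measure = 5 × 60000 / 209 = 300000 / 209 ms
3 measures = 3 × 300000 / 209 = 900000 / 209
= 4306.2 ms


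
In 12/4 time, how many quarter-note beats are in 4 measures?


Time signature 12/4: the bottom number 4 means the quarter note gets one count
The top number 12 means 12 quarter-note beats per measure
Total = 12 × 4 measures
= 48 quarter-note beats


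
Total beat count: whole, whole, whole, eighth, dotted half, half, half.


Let's work it out.
Beat values:
  whole = 4 beats
  whole = 4 beats
  whole = 4 beats
  eighth = 0.5 beats
  dotted half = 3 beats
  half = 2 beats
  half = 2 beats
Sum = 4 + 4 + 4 + 0.5 + 3 + 2 + 2
= 19.5 beats


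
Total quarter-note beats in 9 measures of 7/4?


Working:
Time signature 7/4: the bottom number 4 means the quarter note gets one count
The top number 7 means 7 quarter-note beats per measure
Total = 7 × 9 measures
= 63 quarter-note beats


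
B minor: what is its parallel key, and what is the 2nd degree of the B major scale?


Parallel keys share the same tonic but differ in mode
B minor → parallel is B major
B major scale: B C# D# E F# G# A#
= B major; 2nd degree = C#


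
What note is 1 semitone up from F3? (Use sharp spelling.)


Reasoning:
F3: chromatic position 5 in octave 3 → absolute = 3×12 + 5 = 41
Transpose up 1: 41 + 1 = 42
42 = 3×12 + 6 → F# in octave 3
Result = F#3


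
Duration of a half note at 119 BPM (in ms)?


Reasoning:
One quarter-note beat = 60000 / BPM = 60000 / 119 ms
Half note = 2 × quarter note
Duration = 2 × 60000 / 119 = 120000 / 119
= 1008.4 ms


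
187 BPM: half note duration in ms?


Reasoning:
One quarter-note beat = 60000 / BPM = 60000 / 187 ms
Half note = 2 × quarter note
Duration = 2 × 60000 / 187 = 120000 / 187
= 641.7 ms


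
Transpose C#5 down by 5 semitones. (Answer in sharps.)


Step by step:
C#5: chromatic position 1 in octave 5 → absolute = 5×12 + 1 = 61
Transpose down 5: 61 - 5 = 56
56 = 4×12 + 8 → G# in octave 4
Result = G#4


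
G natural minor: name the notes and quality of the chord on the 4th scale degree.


Let's work it out.
G natural minor scale: G A Bb C D Eb F
Diatonic triad on degree 4 stacks scale notes 4, 6, 1: C Eb G
C→Eb = 3 semitones; C→G = 7 semitones → minor triad
= C Eb G (minor)


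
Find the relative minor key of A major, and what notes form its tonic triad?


The relative minor shares the major's key signature and starts on its 6th degree
6th degree = a major 6th above the tonic; a major 6th above A is F#
→ relative minor of A major is F# minor
Tonic triad of F# minor = root + minor 3rd + perfect 5th = F# A C#
= F# minor; triad = F# A C#


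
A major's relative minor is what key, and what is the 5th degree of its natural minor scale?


Working:
The relative minor shares the major's key signature and starts on its 6th degree
6th degree = a major 6th above the tonic; a major 6th above A is F#
→ relative minor of A major is F# minor
F# natural minor scale: F# G# A B C# D E
= F# minor; 5th degree = C#


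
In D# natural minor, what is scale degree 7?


Let's work it out.
Natural minor scale pattern: W-H-W-W-H-W-W (2-1-2-2-1-2-2 semitones)
Starting from D#:
  D# + 2 semitones → E#
  E# + 1 semitone → F#
  F# + 2 semitones → G#
  G# + 2 semitones → A#
  A# + 1 semitone → B
  B + 2 semitones → C#
  C# + 2 semitones → D#
Scale: D# E# F# G# A# B C#
Degree 7 = C#


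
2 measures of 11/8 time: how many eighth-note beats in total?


Working:
Time signature 11/8: the bottom number 8 means the eighth note gets one count
The top number 11 means 11 eighth-note beats per measure
Total = 11 × 2 measures
= 22 eighth-note beats


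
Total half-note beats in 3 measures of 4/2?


Let's work it out.
Time signature 4/2: the bottom number 2 means the half note gets one count
The top number 4 means 4 half-note beats per measure
Total = 4 × 3 measures
= 12 half-note beats


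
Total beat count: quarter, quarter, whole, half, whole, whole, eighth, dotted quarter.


Solution.
Beat values:
  quarter = 1 beat
  quarter = 1 beat
  whole = 4 beats
  half = 2 beats
  whole = 4 beats
  whole = 4 beats
  eighth = 0.5 beats
  dotted quarter = 1.5 beats
Sum = 1 + 1 + 4 + 2 + 4 + 4 + 0.5 + 1.5
= 18 beats


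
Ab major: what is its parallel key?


Parallel keys share the same tonic but differ in mode
Ab major → parallel is Ab minor
= Ab minor


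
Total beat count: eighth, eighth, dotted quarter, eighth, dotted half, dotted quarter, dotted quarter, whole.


Step by step:
Beat values:
  eighth = 0.5 beats
  eighth = 0.5 beats
  dotted quarter = 1.5 beats
  eighth = 0.5 beats
  dotted half = 3 beats
  dotted quarter = 1.5 beats
  dotted quarter = 1.5 beats
  whole = 4 beats
Sum = 0.5 + 0.5 + 1.5 + 0.5 + 3 + 1.5 + 1.5 + 4
= 13 beats


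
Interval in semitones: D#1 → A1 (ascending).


Reasoning:
Absolute semitone position = octave×12 + chromatic position
D#1: 1×12 + 3 = 15
A1: 1×12 + 9 = 21
Difference = 21 - 15 = 6
= 6 semitones


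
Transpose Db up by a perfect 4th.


perfect 4th: 4 letter names, 5 semitones
Letter: D + 3 → G
Pitch: Db + 5 semitones, spelled as a G → Gb
= Gb


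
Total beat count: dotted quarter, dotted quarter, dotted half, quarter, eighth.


Let's work it out.
Beat values:
  dotted quarter = 1.5 beats
  dotted quarter = 1.5 beats
  dotted half = 3 beats
  quarter = 1 beat
  eighth = 0.5 beats
Sum = 1.5 + 1.5 + 3 + 1 + 0.5
= 7.5 beats


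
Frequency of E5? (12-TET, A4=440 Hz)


Solution.
f = 440 × 2^(n/12) where n = semitones from A4
E5: 7 semitones from A4
f = 440 × 2^(7/12)
f = 659.26 Hz


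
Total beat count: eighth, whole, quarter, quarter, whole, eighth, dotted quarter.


Solution.
Beat values:
  eighth = 0.5 beats
  whole = 4 beats
  quarter = 1 beat
  quarter = 1 beat
  whole = 4 beats
  eighth = 0.5 beats
  dotted quarter = 1.5 beats
Sum = 0.5 + 4 + 1 + 1 + 4 + 0.5 + 1.5
= 12.5 beats


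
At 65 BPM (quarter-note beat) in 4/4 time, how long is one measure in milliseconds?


Reasoning:
Quarter-note beat duration = 60000 / 65 ms
Beats per measure (4/4) = 4
One measure = 4 × 60000 / 65 = 240000 / 65 ms
= 3692.3 ms


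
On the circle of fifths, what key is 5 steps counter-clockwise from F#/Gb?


Each counter-clockwise step moves down a perfect 5th (= up a perfect 4th)
From F#/Gb: F#/Gb → B → E → A → D → G
= G


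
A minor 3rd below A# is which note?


Reasoning:
A 3rd spans 3 letter names, so from A we land on F
A minor 3rd = 3 semitones below A#
Spell F at that pitch: F##
= F##


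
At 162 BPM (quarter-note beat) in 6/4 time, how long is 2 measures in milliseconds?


Solution.
Quarter-note beat duration = 60000 / 162 ms
Beats per measure (6/4) = 6
One measure = 6 × 60000 / 162 = 360000 / 162 ms
2 measures = 2 × 360000 / 162 = 720000 / 162
= 4444.4 ms


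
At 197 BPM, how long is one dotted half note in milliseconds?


Solution.
One quarter-note beat = 60000 / BPM = 60000 / 197 ms
Dotted half note = 3 × quarter note
Duration = 3 × 60000 / 197 = 180000 / 197
= 913.7 ms


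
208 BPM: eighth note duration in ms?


Reasoning:
One quarter-note beat = 60000 / BPM = 60000 / 208 ms
Eighth note = 1/2 × quarter note
Duration = 1/2 × 60000 / 208 = 30000 / 208
= 144.2 ms


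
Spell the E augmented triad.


Solution.
Augmented triad = root + major 3rd (4 semitones) + augmented 5th (8 semitones)
A triad on E stacks thirds, so the chord tones use letter names E-G-B
Root: E
Major 3rd above E: G#
Augmented 5th above E: B#
Chord = E G# B#


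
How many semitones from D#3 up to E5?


Solution.
Absolute semitone position = octave×12 + chromatic position
D#3: 3×12 + 3 = 39
E5: 5×12 + 4 = 64
Difference = 64 - 39 = 25
= 25 semitones


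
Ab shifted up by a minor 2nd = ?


Let's work it out.
minor 2nd: 2 letter names, 1 semitones
Letter: A + 1 → B
Pitch: Ab + 1 semitones, spelled as a B → Bbb
= Bbb


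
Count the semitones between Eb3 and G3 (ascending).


Absolute semitone position = octave×12 + chromatic position
Eb3: 3×12 + 3 = 39
G3: 3×12 + 7 = 43
Difference = 43 - 39 = 4
= 4 semitones


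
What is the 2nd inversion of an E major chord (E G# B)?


Working:
Root position: E G# B
2nd inversion: move root and 3rd up an octave
Bass note: B
Notes (bottom to top) = B E G#


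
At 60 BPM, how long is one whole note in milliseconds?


One quarter-note beat = 60000 / BPM = 60000 / 60 ms
Whole note = 4 × quarter note
Duration = 4 × 60000 / 60 = 240000 / 60
= 4000.0 ms


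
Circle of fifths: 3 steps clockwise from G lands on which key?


Solution.
Each clockwise step on the circle of fifths moves up a perfect 5th
From G: G → D → A → E
= E


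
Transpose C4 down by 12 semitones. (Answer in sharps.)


Solution.
C4: chromatic position 0 in octave 4 → absolute = 4×12 + 0 = 48
Transpose down 12: 48 - 12 = 36
36 = 3×12 + 0 → C in octave 3
Result = C3


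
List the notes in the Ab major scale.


Reasoning:
Major scale pattern: W-W-H-W-W-W-H (2-2-1-2-2-2-1 semitones)
Starting from Ab:
  Ab + 2 semitones → Bb
  Bb + 2 semitones → C
  C + 1 semitone → Db
  Db + 2 semitones → Eb
  Eb + 2 semitones → F
  F + 2 semitones → G
  G + 1 semitone → Ab
Scale = Ab Bb C Db Eb F G


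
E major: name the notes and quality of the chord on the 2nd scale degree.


E major scale: E F# G# A B C# D#
Diatonic triad on degree 2 stacks scale notes 2, 4, 6: F# A C#
F#→A = 3 semitones; F#→C# = 7 semitones → minor triad
= F# A C# (minor)


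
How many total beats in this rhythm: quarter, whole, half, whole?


Solution.
Beat values:
  quarter = 1 beat
  whole = 4 beats
  half = 2 beats
  whole = 4 beats
Sum = 1 + 4 + 2 + 4
= 11 beats


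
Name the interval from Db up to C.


Solution.
Letter names: D → C spans 7 letter names → a 7th
Semitones: Db → C = 11 half-steps
A 7th of 11 semitones is a major 7th
= major 7th


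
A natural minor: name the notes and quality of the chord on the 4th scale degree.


A natural minor scale: A B C D E F G
Diatonic triad on degree 4 stacks scale notes 4, 6, 1: D F A
D→F = 3 semitones; D→A = 7 semitones → minor triad
= D F A (minor)


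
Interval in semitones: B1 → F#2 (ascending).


Working:
Absolute semitone position = octave×12 + chromatic position
B1: 1×12 + 11 = 23
F#2: 2×12 + 6 = 30
Difference = 30 - 23 = 7
= 7 semitones


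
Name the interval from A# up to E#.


Let's work it out.
Letter names: A → E spans 5 letter names → a 5th
Semitones: A# → E# = 7 half-steps
A 5th of 7 semitones is a perfect 5th
= perfect 5th


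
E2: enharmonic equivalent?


Let's work it out.
Enharmonic notes sound the same pitch but are spelled with different letter names
E and D## name the same pitch class
= D##2


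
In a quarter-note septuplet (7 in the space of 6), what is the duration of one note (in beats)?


Solution.
Septuplet: 7 notes occupy the space of 6 quarter notes
Space = 6 × 1 = 6 beats
Each septuplet note = 6 / 7 = 6/7 beats
= 6/7 beats


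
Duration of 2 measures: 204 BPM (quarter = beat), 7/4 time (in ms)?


Let's work it out.
Quarter-note beat duration = 60000 / 204 ms
Beats per measure (7/4) = 7
One measure = 7 × 60000 / 204 = 420000 / 204 ms
2 measures = 2 × 420000 / 204 = 840000 / 204
= 4117.6 ms


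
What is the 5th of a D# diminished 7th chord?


Let's work it out.
Diminished 7th chord = root + minor 3rd + diminished 5th + diminished 7th
Seventh chords stack in thirds, so the letter names are D-F-A-C
Root: D#
Minor 3rd above D#: F#
Diminished 5th above D#: A
Diminished 7th above D#: C
The 5th = A


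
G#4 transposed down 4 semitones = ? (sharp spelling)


G#4: chromatic position 8 in octave 4 → absolute = 4×12 + 8 = 56
Transpose down 4: 56 - 4 = 52
52 = 4×12 + 4 → E in octave 4
Result = E4


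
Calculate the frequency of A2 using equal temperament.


f = 440 × 2^(n/12) where n = semitones from A4
A2: -24 semitones from A4
f = 440 × 2^(-24/12)
f = 110.00 Hz


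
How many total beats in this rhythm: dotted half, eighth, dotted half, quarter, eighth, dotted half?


Let's work it out.
Beat values:
  dotted half = 3 beats
  eighth = 0.5 beats
  dotted half = 3 beats
  quarter = 1 beat
  eighth = 0.5 beats
  dotted half = 3 beats
Sum = 3 + 0.5 + 3 + 1 + 0.5 + 3
= 11 beats


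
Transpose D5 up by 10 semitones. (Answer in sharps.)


Step by step:
D5: chromatic position 2 in octave 5 → absolute = 5×12 + 2 = 62
Transpose up 10: 62 + 10 = 72
72 = 6×12 + 0 → C in octave 6
Result = C6


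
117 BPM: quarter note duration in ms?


Step by step:
One quarter-note beat = 60000 / BPM = 60000 / 117 ms
Duration = 60000 / 117
= 512.8 ms


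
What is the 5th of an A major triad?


Let's work it out.
Major triad = root + major 3rd (4 semitones) + perfect 5th (7 semitones)
A triad on A stacks thirds, so the chord tones use letter names A-C-E
Root: A
Major 3rd above A: C#
Perfect 5th above A: E
The 5th = E


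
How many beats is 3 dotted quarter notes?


Step by step:
Base quarter note = 1 beat
Dot 1 adds half the previous value: +1/2
One dotted quarter = 1 + 1/2 = 3/2
3 of them = 3 × 3/2 = 9/2
= 9/2 beats


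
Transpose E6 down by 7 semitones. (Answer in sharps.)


E6: chromatic position 4 in octave 6 → absolute = 6×12 + 4 = 76
Transpose down 7: 76 - 7 = 69
69 = 5×12 + 9 → A in octave 5
Result = A5


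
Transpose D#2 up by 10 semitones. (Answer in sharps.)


D#2: chromatic position 3 in octave 2 → absolute = 2×12 + 3 = 27
Transpose up 10: 27 + 10 = 37
37 = 3×12 + 1 → C# in octave 3
Result = C#3


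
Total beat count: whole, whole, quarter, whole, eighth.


Beat values:
  whole = 4 beats
  whole = 4 beats
  quarter = 1 beat
  whole = 4 beats
  eighth = 0.5 beats
Sum = 4 + 4 + 1 + 4 + 0.5
= 13.5 beats


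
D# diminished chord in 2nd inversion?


Working:
Root position: D# F# A
2nd inversion: move root and 3rd up an octave
Bass note: A
Notes (bottom to top) = A D# F#


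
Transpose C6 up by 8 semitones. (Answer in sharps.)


C6: chromatic position 0 in octave 6 → absolute = 6×12 + 0 = 72
Transpose up 8: 72 + 8 = 80
80 = 6×12 + 8 → G# in octave 6
Result = G#6


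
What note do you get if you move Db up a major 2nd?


major 2nd: 2 letter names, 2 semitones
Letter: D + 1 → E
Pitch: Db + 2 semitones, spelled as an E → Eb
= Eb


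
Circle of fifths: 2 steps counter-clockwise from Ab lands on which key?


Solution.
Each counter-clockwise step moves down a perfect 5th (= up a perfect 4th)
From Ab: Ab → Db → F#/Gb
= F#/Gb


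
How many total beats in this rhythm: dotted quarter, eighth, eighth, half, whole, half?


Solution.
Beat values:
  dotted quarter = 1.5 beats
  eighth = 0.5 beats
  eighth = 0.5 beats
  half = 2 beats
  whole = 4 beats
  half = 2 beats
Sum = 1.5 + 0.5 + 0.5 + 2 + 4 + 2
= 10.5 beats


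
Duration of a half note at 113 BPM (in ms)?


Solution.
One quarter-note beat = 60000 / BPM = 60000 / 113 ms
Half note = 2 × quarter note
Duration = 2 × 60000 / 113 = 120000 / 113
= 1061.9 ms


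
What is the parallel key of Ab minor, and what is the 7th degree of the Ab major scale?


Step by step:
Parallel keys share the same tonic but differ in mode
Ab minor → parallel is Ab major
Ab major scale: Ab Bb C Db Eb F G
= Ab major; 7th degree = G


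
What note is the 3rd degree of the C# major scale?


Major scale pattern: W-W-H-W-W-W-H (2-2-1-2-2-2-1 semitones)
Starting from C#:
  C# + 2 semitones → D#
  D# + 2 semitones → E#
  E# + 1 semitone → F#
  F# + 2 semitones → G#
  G# + 2 semitones → A#
  A# + 2 semitones → B#
  B# + 1 semitone → C#
Scale: C# D# E# F# G# A# B#
Degree 3 = E#


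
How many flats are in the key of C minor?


Working:
Flat minor keys: A(0), D(1), G(2), C(3), F(4), Bb(5), Eb(6), Ab(7)
C minor has 3 flats
Order of flats: Bb Eb Ab Db Gb Cb Fb → first 3: Bb, Eb, Ab
= 3 flats


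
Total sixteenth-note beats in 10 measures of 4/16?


Let's work it out.
Time signature 4/16: the bottom number 16 means the sixteenth note gets one count
The top number 4 means 4 sixteenth-note beats per measure
Total = 4 × 10 measures
= 40 sixteenth-note beats


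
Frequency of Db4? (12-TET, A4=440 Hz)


f = 440 × 2^(n/12) where n = semitones from A4
Db4: -8 semitones from A4
f = 440 × 2^(-8/12)
f = 277.18 Hz


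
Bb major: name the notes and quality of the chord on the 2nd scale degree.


Working:
Bb major scale: Bb C D Eb F G A
Diatonic triad on degree 2 stacks scale notes 2, 4, 6: C Eb G
C→Eb = 3 semitones; C→G = 7 semitones → minor triad
= C Eb G (minor)


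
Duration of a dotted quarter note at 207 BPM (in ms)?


Step by step:
One quarter-note beat = 60000 / BPM = 60000 / 207 ms
Dotted quarter note = 3/2 × quarter note
Duration = 3/2 × 60000 / 207 = 90000 / 207
= 434.8 ms


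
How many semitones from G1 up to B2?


Working:
Absolute semitone position = octave×12 + chromatic position
G1: 1×12 + 7 = 19
B2: 2×12 + 11 = 35
Difference = 35 - 19 = 16
= 16 semitones


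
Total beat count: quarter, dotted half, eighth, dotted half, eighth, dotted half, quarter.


Working:
Beat values:
  quarter = 1 beat
  dotted half = 3 beats
  eighth = 0.5 beats
  dotted half = 3 beats
  eighth = 0.5 beats
  dotted half = 3 beats
  quarter = 1 beat
Sum = 1 + 3 + 0.5 + 3 + 0.5 + 3 + 1
= 12 beats


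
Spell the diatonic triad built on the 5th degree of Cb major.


Cb major scale: Cb Db Eb Fb Gb Ab Bb
Diatonic triad on degree 5 stacks scale notes 5, 7, 2: Gb Bb Db
Gb→Bb = 4 semitones; Gb→Db = 7 semitones → major triad
= Gb Bb Db (major)


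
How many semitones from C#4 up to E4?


Reasoning:
Absolute semitone position = octave×12 + chromatic position
C#4: 4×12 + 1 = 49
E4: 4×12 + 4 = 52
Difference = 52 - 49 = 3
= 3 semitones


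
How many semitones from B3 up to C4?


Let's work it out.
Absolute semitone position = octave×12 + chromatic position
B3: 3×12 + 11 = 47
C4: 4×12 + 0 = 48
Difference = 48 - 47 = 1
= 1 semitone


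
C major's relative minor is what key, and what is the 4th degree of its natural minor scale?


The relative minor shares the major's key signature and starts on its 6th degree
6th degree = a major 6th above the tonic; a major 6th above C is A
→ relative minor of C major is A minor
A natural minor scale: A B C D E F G
= A minor; 4th degree = D


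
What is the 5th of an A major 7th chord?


Major 7th chord = root + major 3rd + perfect 5th + major 7th
Seventh chords stack in thirds, so the letter names are A-C-E-G
Root: A
Major 3rd above A: C#
Perfect 5th above A: E
Major 7th above A: G#
The 5th = E


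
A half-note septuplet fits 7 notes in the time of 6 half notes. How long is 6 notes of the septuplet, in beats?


Solution.
Septuplet: 7 notes occupy the space of 6 half notes
Space = 6 × 2 = 12 beats
Each septuplet note = 12 / 7 = 12/7 beats
6 notes = 6 × 12/7 = 72/7
= 72/7 beats


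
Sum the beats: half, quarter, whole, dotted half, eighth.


Reasoning:
Beat values:
  half = 2 beats
  quarter = 1 beat
  whole = 4 beats
  dotted half = 3 beats
  eighth = 0.5 beats
Sum = 2 + 1 + 4 + 3 + 0.5
= 10.5 beats


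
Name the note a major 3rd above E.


Let's work it out.
A 3rd spans 3 letter names, so from E we land on G
A major 3rd = 4 semitones above E
Spell G at that pitch: G#
= G#


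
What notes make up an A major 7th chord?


Working:
Major 7th chord = root + major 3rd + perfect 5th + major 7th
Seventh chords stack in thirds, so the letter names are A-C-E-G
Root: A
Major 3rd above A: C#
Perfect 5th above A: E
Major 7th above A: G#
Chord = A C# E G#


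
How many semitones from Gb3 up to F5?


Absolute semitone position = octave×12 + chromatic position
Gb3: 3×12 + 6 = 42
F5: 5×12 + 5 = 65
Difference = 65 - 42 = 23
= 23 semitones


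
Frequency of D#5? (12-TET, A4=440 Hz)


Let's work it out.
f = 440 × 2^(n/12) where n = semitones from A4
D#5: 6 semitones from A4
f = 440 × 2^(6/12)
f = 622.25 Hz


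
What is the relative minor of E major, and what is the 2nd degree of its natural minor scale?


The relative minor shares the major's key signature and starts on its 6th degree
6th degree = a major 6th above the tonic; a major 6th above E is C#
→ relative minor of E major is C# minor
C# natural minor scale: C# D# E F# G# A B
= C# minor; 2nd degree = D#
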